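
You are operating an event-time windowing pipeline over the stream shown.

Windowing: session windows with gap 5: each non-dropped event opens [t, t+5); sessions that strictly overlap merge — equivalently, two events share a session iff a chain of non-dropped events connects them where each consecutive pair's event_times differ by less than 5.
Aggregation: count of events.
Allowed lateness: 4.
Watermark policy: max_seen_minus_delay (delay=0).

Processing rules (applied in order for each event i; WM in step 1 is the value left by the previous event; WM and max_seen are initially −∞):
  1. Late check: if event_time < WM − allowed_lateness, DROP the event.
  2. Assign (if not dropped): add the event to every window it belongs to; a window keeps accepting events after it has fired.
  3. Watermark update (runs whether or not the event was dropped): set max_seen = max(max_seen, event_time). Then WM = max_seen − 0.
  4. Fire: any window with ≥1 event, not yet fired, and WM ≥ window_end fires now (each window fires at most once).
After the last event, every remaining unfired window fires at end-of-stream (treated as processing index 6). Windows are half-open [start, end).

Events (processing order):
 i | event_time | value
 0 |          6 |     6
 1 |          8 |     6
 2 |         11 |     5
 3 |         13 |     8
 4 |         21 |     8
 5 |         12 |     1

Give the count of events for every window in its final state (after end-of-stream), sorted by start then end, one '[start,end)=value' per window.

[6,18)=4 [21,26)=1

i=0 t=6 v=6: → [6,11); WM=6
i=1 t=8 v=6: → [6,13); WM=8
i=2 t=11 v=5: → [6,16); WM=11
i=3 t=13 v=8: → [6,18); WM=13
i=4 t=21 v=8: → [21,26); WM=21
i=5 t=12 v=1: DROP (t<21-4); WM=21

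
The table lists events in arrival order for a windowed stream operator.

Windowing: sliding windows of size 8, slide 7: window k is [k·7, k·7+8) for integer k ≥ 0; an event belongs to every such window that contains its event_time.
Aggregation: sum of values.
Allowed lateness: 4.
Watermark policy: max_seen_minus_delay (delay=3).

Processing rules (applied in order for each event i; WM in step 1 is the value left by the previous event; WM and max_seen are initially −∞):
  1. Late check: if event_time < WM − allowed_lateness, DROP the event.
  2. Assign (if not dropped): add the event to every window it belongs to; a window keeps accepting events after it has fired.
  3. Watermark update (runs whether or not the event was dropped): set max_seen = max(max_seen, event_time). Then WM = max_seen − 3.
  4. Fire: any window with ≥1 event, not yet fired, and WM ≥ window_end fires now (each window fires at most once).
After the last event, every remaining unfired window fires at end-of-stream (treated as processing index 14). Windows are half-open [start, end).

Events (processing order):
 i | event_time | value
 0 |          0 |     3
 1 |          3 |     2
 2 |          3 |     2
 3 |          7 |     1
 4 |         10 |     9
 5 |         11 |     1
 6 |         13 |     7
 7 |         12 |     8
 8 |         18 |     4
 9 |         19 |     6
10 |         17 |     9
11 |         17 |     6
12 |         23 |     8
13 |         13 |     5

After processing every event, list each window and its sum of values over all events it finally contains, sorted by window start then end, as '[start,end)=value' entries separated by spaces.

i=0 t=0 v=3: → [0,8); WM=-3
i=1 t=3 v=2: → [0,8); WM=0
i=2 t=3 v=2: → [0,8); WM=0
i=3 t=7 v=1: → [7,15),[0,8); WM=4
i=4 t=10 v=9: → [7,15); WM=7
i=5 t=11 v=1: → [7,15); WM=8; [0,8) fires=8
i=6 t=13 v=7: → [7,15); WM=10
i=7 t=12 v=8: → [7,15); WM=10
i=8 t=18 v=4: → [14,22); WM=15; [7,15) fires=26
i=9 t=19 v=6: → [14,22); WM=16
i=10 t=17 v=9: → [14,22); WM=16
i=11 t=17 v=6: → [14,22); WM=16
i=12 t=23 v=8: → [21,29); WM=20
i=13 t=13 v=5: DROP (t<20-4); WM=20

[0,8)=8 [7,15)=26 [14,22)=25 [21,29)=8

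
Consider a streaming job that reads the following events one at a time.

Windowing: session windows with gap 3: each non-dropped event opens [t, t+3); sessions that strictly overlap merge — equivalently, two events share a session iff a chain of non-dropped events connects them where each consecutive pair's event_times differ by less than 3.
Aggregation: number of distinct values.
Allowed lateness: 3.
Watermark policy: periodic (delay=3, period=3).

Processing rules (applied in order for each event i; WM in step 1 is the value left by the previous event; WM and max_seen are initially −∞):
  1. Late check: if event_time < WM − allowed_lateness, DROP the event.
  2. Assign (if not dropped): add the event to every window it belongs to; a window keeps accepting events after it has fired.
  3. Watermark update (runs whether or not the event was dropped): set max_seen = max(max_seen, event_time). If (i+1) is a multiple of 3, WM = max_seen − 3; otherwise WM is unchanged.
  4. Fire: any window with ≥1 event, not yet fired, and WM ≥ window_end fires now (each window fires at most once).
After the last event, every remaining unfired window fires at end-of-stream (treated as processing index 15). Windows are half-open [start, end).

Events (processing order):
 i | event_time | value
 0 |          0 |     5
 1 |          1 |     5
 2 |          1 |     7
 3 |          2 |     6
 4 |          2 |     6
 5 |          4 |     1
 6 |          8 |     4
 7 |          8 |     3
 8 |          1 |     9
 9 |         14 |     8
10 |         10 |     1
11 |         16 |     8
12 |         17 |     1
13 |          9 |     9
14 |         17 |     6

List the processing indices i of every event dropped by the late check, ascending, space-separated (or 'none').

13

i=0 t=0 v=5: → [0,3); WM=−∞
i=1 t=1 v=5: → [0,4); WM=−∞
i=2 t=1 v=7: → [0,4); WM=-2
i=3 t=2 v=6: → [0,5); WM=-2
i=4 t=2 v=6: → [0,5); WM=-2
i=5 t=4 v=1: → [0,7); WM=1
i=6 t=8 v=4: → [8,11); WM=1
i=7 t=8 v=3: → [8,11); WM=1
i=8 t=1 v=9: → [0,7); WM=5
i=9 t=14 v=8: → [14,17); WM=5
i=10 t=10 v=1: → [8,13); WM=5
i=11 t=16 v=8: → [14,19); WM=13
i=12 t=17 v=1: → [14,20); WM=13
i=13 t=9 v=9: DROP (t<13-3); WM=13
i=14 t=17 v=6: → [14,20); WM=14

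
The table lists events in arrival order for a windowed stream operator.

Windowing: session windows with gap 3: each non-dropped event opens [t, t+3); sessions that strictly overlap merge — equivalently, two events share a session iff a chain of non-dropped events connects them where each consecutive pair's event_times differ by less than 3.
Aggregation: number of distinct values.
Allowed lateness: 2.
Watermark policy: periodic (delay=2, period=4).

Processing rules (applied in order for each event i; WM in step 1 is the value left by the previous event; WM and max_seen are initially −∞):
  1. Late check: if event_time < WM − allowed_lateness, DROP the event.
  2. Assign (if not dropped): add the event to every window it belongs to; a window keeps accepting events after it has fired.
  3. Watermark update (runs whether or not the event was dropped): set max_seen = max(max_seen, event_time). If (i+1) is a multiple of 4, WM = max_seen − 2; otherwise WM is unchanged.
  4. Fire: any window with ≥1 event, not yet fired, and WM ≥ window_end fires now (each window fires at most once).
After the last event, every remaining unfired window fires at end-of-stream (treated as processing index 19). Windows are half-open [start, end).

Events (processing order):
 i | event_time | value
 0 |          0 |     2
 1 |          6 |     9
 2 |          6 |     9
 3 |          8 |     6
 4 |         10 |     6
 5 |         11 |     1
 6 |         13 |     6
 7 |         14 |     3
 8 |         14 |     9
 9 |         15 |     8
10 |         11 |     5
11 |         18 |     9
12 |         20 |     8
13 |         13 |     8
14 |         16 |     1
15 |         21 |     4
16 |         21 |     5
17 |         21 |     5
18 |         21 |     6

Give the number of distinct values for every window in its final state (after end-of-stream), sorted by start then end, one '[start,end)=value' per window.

[0,3)=1 [6,24)=7

i=0 t=0 v=2: → [0,3); WM=−∞
i=1 t=6 v=9: → [6,9); WM=−∞
i=2 t=6 v=9: → [6,9); WM=−∞
i=3 t=8 v=6: → [6,11); WM=6
i=4 t=10 v=6: → [6,13); WM=6
i=5 t=11 v=1: → [6,14); WM=6
i=6 t=13 v=6: → [6,16); WM=6
i=7 t=14 v=3: → [6,17); WM=12
i=8 t=14 v=9: → [6,17); WM=12
i=9 t=15 v=8: → [6,18); WM=12
i=10 t=11 v=5: → [6,18); WM=12
i=11 t=18 v=9: → [18,21); WM=16
i=12 t=20 v=8: → [18,23); WM=16
i=13 t=13 v=8: DROP (t<16-2); WM=16
i=14 t=16 v=1: → [6,23); WM=16
i=15 t=21 v=4: → [6,24); WM=19
i=16 t=21 v=5: → [6,24); WM=19
i=17 t=21 v=5: → [6,24); WM=19
i=18 t=21 v=6: → [6,24); WM=19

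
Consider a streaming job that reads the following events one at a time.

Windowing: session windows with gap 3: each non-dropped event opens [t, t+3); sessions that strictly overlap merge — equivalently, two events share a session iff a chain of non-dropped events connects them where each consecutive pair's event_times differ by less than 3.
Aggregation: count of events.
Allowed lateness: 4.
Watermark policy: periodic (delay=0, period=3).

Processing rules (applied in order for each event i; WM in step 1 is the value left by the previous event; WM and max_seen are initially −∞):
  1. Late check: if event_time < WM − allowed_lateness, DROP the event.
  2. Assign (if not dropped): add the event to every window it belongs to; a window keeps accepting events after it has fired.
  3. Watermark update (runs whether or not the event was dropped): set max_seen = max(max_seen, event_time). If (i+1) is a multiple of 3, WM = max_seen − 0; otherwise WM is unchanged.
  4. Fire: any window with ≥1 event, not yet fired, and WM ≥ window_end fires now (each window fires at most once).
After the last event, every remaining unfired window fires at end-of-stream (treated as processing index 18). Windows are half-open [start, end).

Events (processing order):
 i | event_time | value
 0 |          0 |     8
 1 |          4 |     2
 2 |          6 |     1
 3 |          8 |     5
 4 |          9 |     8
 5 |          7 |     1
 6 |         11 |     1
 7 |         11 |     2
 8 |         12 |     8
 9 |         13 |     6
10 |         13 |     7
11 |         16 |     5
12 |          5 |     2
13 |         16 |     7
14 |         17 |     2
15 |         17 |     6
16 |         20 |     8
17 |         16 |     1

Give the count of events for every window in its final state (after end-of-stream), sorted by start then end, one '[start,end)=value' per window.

[0,3)=1 [4,16)=10 [16,20)=5 [20,23)=1

i=0 t=0 v=8: → [0,3); WM=−∞
i=1 t=4 v=2: → [4,7); WM=−∞
i=2 t=6 v=1: → [4,9); WM=6
i=3 t=8 v=5: → [4,11); WM=6
i=4 t=9 v=8: → [4,12); WM=6
i=5 t=7 v=1: → [4,12); WM=9
i=6 t=11 v=1: → [4,14); WM=9
i=7 t=11 v=2: → [4,14); WM=9
i=8 t=12 v=8: → [4,15); WM=12
i=9 t=13 v=6: → [4,16); WM=12
i=10 t=13 v=7: → [4,16); WM=12
i=11 t=16 v=5: → [16,19); WM=16
i=12 t=5 v=2: DROP (t<16-4); WM=16
i=13 t=16 v=7: → [16,19); WM=16
i=14 t=17 v=2: → [16,20); WM=17
i=15 t=17 v=6: → [16,20); WM=17
i=16 t=20 v=8: → [20,23); WM=17
i=17 t=16 v=1: → [16,20); WM=20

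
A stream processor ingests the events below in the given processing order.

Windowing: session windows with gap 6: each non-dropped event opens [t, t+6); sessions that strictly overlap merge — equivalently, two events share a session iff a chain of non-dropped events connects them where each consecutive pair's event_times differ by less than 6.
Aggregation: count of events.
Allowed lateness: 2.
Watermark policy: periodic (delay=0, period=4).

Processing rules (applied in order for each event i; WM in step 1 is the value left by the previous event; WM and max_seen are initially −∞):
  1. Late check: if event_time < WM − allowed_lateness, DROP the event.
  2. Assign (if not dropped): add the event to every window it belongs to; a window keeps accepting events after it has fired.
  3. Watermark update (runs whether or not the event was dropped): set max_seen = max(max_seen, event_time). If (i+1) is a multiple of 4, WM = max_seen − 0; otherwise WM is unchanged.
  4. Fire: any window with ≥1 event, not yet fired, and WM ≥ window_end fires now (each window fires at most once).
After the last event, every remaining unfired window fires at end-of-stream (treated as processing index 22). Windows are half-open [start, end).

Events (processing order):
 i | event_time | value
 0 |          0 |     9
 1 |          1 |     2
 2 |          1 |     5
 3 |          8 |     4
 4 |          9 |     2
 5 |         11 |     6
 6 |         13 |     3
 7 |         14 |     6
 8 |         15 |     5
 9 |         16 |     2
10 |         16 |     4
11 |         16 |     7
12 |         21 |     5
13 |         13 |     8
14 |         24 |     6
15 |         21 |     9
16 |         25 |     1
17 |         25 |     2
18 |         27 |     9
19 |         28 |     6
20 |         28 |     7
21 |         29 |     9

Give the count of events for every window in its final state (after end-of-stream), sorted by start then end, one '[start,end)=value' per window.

[0,7)=3 [8,35)=18

i=0 t=0 v=9: → [0,6); WM=−∞
i=1 t=1 v=2: → [0,7); WM=−∞
i=2 t=1 v=5: → [0,7); WM=−∞
i=3 t=8 v=4: → [8,14); WM=8
i=4 t=9 v=2: → [8,15); WM=8
i=5 t=11 v=6: → [8,17); WM=8
i=6 t=13 v=3: → [8,19); WM=8
i=7 t=14 v=6: → [8,20); WM=14
i=8 t=15 v=5: → [8,21); WM=14
i=9 t=16 v=2: → [8,22); WM=14
i=10 t=16 v=4: → [8,22); WM=14
i=11 t=16 v=7: → [8,22); WM=16
i=12 t=21 v=5: → [8,27); WM=16
i=13 t=13 v=8: DROP (t<16-2); WM=16
i=14 t=24 v=6: → [8,30); WM=16
i=15 t=21 v=9: → [8,30); WM=24
i=16 t=25 v=1: → [8,31); WM=24
i=17 t=25 v=2: → [8,31); WM=24
i=18 t=27 v=9: → [8,33); WM=24
i=19 t=28 v=6: → [8,34); WM=28
i=20 t=28 v=7: → [8,34); WM=28
i=21 t=29 v=9: → [8,35); WM=28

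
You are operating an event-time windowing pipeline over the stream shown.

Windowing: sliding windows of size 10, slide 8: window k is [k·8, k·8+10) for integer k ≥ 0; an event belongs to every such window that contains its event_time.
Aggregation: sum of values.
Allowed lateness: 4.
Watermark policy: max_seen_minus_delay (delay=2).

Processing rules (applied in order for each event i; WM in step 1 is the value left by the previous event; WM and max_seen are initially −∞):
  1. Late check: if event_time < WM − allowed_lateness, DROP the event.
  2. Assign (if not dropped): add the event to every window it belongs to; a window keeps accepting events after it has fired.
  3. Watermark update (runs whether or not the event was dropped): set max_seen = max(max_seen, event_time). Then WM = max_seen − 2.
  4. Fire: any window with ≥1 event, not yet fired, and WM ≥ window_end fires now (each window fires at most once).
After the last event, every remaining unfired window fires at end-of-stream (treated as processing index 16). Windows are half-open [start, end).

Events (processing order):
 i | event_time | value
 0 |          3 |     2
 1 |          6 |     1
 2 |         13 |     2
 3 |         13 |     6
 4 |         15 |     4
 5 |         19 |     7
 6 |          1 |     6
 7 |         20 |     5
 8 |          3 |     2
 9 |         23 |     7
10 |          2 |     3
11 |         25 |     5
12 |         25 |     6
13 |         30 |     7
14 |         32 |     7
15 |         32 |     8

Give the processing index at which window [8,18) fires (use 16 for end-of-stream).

i=0 t=3 v=2: → [0,10); WM=1
i=1 t=6 v=1: → [0,10); WM=4
i=2 t=13 v=2: → [8,18); WM=11; [0,10) fires=3
i=3 t=13 v=6: → [8,18); WM=11
i=4 t=15 v=4: → [8,18); WM=13
i=5 t=19 v=7: → [16,26); WM=17
i=6 t=1 v=6: DROP (t<17-4); WM=17
i=7 t=20 v=5: → [16,26); WM=18; [8,18) fires=12
i=8 t=3 v=2: DROP (t<18-4); WM=18
i=9 t=23 v=7: → [16,26); WM=21
i=10 t=2 v=3: DROP (t<21-4); WM=21
i=11 t=25 v=5: → [24,34),[16,26); WM=23
i=12 t=25 v=6: → [24,34),[16,26); WM=23
i=13 t=30 v=7: → [24,34); WM=28; [16,26) fires=30
i=14 t=32 v=7: → [32,42),[24,34); WM=30
i=15 t=32 v=8: → [32,42),[24,34); WM=30

7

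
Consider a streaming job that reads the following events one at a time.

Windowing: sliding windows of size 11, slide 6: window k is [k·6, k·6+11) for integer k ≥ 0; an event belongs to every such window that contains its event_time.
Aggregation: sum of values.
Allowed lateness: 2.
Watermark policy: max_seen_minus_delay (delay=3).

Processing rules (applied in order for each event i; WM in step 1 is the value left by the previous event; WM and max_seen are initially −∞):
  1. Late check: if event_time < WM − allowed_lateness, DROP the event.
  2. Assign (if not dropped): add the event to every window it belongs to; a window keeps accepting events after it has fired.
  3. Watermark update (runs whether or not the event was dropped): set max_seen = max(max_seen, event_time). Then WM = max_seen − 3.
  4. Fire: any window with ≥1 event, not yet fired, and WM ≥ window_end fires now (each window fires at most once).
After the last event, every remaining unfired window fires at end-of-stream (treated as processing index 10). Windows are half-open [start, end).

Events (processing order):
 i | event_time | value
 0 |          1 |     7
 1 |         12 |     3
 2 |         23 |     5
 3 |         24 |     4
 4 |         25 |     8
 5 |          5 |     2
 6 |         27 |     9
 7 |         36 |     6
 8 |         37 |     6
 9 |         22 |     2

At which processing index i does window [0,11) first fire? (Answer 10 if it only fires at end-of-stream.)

2

i=0 t=1 v=7: → [0,11); WM=-2
i=1 t=12 v=3: → [12,23),[6,17); WM=9
i=2 t=23 v=5: → [18,29); WM=20; [0,11) fires=7 [6,17) fires=3
i=3 t=24 v=4: → [24,35),[18,29); WM=21
i=4 t=25 v=8: → [24,35),[18,29); WM=22
i=5 t=5 v=2: DROP (t<22-2); WM=22
i=6 t=27 v=9: → [24,35),[18,29); WM=24; [12,23) fires=3
i=7 t=36 v=6: → [36,47),[30,41); WM=33; [18,29) fires=26
i=8 t=37 v=6: → [36,47),[30,41); WM=34
i=9 t=22 v=2: DROP (t<34-2); WM=34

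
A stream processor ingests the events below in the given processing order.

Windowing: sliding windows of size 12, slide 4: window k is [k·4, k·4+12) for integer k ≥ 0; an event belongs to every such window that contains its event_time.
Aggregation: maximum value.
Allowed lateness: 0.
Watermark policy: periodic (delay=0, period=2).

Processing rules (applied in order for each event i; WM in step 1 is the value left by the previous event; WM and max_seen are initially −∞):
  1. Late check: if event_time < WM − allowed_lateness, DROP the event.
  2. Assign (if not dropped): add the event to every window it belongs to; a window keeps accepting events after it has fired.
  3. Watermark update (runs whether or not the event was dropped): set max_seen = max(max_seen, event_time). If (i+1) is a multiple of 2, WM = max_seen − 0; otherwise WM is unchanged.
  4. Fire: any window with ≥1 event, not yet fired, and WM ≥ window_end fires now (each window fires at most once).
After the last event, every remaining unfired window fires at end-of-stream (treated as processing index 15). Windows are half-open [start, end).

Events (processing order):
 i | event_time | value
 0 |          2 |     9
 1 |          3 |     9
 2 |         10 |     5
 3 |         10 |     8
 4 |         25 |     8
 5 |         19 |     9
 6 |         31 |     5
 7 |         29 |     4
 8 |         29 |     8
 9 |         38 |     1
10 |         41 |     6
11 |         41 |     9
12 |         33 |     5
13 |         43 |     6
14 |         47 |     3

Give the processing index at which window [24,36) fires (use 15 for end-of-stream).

i=0 t=2 v=9: → [0,12); WM=−∞
i=1 t=3 v=9: → [0,12); WM=3
i=2 t=10 v=5: → [8,20),[4,16),[0,12); WM=3
i=3 t=10 v=8: → [8,20),[4,16),[0,12); WM=10
i=4 t=25 v=8: → [24,36),[20,32),[16,28); WM=10
i=5 t=19 v=9: → [16,28),[12,24),[8,20); WM=25; [0,12) fires=9 [4,16) fires=8 [8,20) fires=9 [12,24) fires=9
i=6 t=31 v=5: → [28,40),[24,36),[20,32); WM=25
i=7 t=29 v=4: → [28,40),[24,36),[20,32); WM=31; [16,28) fires=9
i=8 t=29 v=8: DROP (t<31-0); WM=31
i=9 t=38 v=1: → [36,48),[32,44),[28,40); WM=38; [20,32) fires=8 [24,36) fires=8
i=10 t=41 v=6: → [40,52),[36,48),[32,44); WM=38
i=11 t=41 v=9: → [40,52),[36,48),[32,44); WM=41; [28,40) fires=5
i=12 t=33 v=5: DROP (t<41-0); WM=41
i=13 t=43 v=6: → [40,52),[36,48),[32,44); WM=43
i=14 t=47 v=3: → [44,56),[40,52),[36,48); WM=43

9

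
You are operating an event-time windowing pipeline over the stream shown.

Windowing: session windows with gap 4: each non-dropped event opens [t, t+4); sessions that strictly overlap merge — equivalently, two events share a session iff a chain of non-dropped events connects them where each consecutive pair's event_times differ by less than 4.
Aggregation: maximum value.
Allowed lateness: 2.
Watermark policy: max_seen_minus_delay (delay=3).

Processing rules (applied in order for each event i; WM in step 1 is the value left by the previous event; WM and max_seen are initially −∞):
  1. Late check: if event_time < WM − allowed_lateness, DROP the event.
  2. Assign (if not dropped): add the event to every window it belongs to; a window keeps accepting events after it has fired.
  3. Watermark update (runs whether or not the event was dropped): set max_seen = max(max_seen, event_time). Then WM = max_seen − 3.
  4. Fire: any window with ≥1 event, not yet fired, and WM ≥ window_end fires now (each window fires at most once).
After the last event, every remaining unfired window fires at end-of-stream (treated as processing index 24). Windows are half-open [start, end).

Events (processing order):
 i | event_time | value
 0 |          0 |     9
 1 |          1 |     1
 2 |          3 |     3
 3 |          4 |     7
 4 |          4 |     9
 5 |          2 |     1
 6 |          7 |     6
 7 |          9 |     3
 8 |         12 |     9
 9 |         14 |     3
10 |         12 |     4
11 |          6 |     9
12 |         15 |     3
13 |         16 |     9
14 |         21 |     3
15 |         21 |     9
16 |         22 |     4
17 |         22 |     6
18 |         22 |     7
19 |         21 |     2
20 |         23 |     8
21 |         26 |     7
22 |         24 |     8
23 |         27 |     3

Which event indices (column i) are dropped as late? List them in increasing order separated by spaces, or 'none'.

11

i=0 t=0 v=9: → [0,4); WM=-3
i=1 t=1 v=1: → [0,5); WM=-2
i=2 t=3 v=3: → [0,7); WM=0
i=3 t=4 v=7: → [0,8); WM=1
i=4 t=4 v=9: → [0,8); WM=1
i=5 t=2 v=1: → [0,8); WM=1
i=6 t=7 v=6: → [0,11); WM=4
i=7 t=9 v=3: → [0,13); WM=6
i=8 t=12 v=9: → [0,16); WM=9
i=9 t=14 v=3: → [0,18); WM=11
i=10 t=12 v=4: → [0,18); WM=11
i=11 t=6 v=9: DROP (t<11-2); WM=11
i=12 t=15 v=3: → [0,19); WM=12
i=13 t=16 v=9: → [0,20); WM=13
i=14 t=21 v=3: → [21,25); WM=18
i=15 t=21 v=9: → [21,25); WM=18
i=16 t=22 v=4: → [21,26); WM=19
i=17 t=22 v=6: → [21,26); WM=19
i=18 t=22 v=7: → [21,26); WM=19
i=19 t=21 v=2: → [21,26); WM=19
i=20 t=23 v=8: → [21,27); WM=20
i=21 t=26 v=7: → [21,30); WM=23
i=22 t=24 v=8: → [21,30); WM=23
i=23 t=27 v=3: → [21,31); WM=24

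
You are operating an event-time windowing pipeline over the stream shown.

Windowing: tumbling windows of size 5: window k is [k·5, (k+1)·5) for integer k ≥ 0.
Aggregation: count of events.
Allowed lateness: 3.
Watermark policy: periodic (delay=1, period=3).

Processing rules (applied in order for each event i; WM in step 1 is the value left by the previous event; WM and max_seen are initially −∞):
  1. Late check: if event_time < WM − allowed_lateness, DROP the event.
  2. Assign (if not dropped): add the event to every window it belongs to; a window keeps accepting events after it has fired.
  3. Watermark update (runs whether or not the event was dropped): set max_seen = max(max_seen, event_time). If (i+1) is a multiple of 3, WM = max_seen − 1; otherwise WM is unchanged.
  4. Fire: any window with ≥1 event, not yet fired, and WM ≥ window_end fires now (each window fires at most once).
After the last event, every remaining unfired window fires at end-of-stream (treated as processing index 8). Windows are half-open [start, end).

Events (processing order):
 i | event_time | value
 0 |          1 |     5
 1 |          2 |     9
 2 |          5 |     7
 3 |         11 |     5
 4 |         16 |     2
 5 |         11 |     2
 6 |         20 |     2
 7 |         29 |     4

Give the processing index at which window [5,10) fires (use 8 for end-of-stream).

5

i=0 t=1 v=5: → [0,5); WM=−∞
i=1 t=2 v=9: → [0,5); WM=−∞
i=2 t=5 v=7: → [5,10); WM=4
i=3 t=11 v=5: → [10,15); WM=4
i=4 t=16 v=2: → [15,20); WM=4
i=5 t=11 v=2: → [10,15); WM=15; [0,5) fires=2 [5,10) fires=1 [10,15) fires=2
i=6 t=20 v=2: → [20,25); WM=15
i=7 t=29 v=4: → [25,30); WM=15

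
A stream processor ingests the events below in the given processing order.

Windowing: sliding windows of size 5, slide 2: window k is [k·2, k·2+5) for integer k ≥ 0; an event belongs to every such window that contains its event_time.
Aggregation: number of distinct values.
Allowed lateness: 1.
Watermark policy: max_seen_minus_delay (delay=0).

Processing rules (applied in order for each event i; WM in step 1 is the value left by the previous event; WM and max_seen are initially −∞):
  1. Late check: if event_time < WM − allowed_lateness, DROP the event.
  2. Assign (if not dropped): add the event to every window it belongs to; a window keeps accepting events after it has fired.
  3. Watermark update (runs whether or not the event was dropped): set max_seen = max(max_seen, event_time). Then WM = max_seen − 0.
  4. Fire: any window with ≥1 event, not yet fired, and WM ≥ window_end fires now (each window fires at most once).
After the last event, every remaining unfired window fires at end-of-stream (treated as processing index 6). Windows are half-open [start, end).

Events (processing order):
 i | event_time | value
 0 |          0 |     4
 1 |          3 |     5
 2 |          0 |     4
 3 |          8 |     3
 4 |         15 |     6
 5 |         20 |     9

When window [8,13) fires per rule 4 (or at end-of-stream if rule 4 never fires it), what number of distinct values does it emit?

1

i=0 t=0 v=4: → [0,5); WM=0
i=1 t=3 v=5: → [2,7),[0,5); WM=3
i=2 t=0 v=4: DROP (t<3-1); WM=3
i=3 t=8 v=3: → [8,13),[6,11),[4,9); WM=8; [0,5) fires=2 [2,7) fires=1
i=4 t=15 v=6: → [14,19),[12,17); WM=15; [4,9) fires=1 [6,11) fires=1 [8,13) fires=1
i=5 t=20 v=9: → [20,25),[18,23),[16,21); WM=20; [12,17) fires=1 [14,19) fires=1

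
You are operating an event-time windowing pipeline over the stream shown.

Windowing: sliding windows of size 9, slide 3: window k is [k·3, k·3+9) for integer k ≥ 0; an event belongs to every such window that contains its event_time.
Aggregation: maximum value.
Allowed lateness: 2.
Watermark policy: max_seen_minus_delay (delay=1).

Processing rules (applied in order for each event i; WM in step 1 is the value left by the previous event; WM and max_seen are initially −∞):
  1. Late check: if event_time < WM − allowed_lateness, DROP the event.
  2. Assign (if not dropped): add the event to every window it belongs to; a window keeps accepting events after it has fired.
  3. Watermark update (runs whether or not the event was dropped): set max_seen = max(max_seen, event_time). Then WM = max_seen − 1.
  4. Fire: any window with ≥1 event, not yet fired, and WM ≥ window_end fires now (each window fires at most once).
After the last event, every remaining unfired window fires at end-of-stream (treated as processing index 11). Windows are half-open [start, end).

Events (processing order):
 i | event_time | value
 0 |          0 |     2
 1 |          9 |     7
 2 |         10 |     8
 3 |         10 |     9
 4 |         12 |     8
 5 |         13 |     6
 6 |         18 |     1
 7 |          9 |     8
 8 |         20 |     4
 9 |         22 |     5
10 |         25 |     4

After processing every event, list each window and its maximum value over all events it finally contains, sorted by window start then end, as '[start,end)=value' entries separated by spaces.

i=0 t=0 v=2: → [0,9); WM=-1
i=1 t=9 v=7: → [9,18),[6,15),[3,12); WM=8
i=2 t=10 v=8: → [9,18),[6,15),[3,12); WM=9; [0,9) fires=2
i=3 t=10 v=9: → [9,18),[6,15),[3,12); WM=9
i=4 t=12 v=8: → [12,21),[9,18),[6,15); WM=11
i=5 t=13 v=6: → [12,21),[9,18),[6,15); WM=12; [3,12) fires=9
i=6 t=18 v=1: → [18,27),[15,24),[12,21); WM=17; [6,15) fires=9
i=7 t=9 v=8: DROP (t<17-2); WM=17
i=8 t=20 v=4: → [18,27),[15,24),[12,21); WM=19; [9,18) fires=9
i=9 t=22 v=5: → [21,30),[18,27),[15,24); WM=21; [12,21) fires=8
i=10 t=25 v=4: → [24,33),[21,30),[18,27); WM=24; [15,24) fires=5

[0,9)=2 [3,12)=9 [6,15)=9 [9,18)=9 [12,21)=8 [15,24)=5 [18,27)=5 [21,30)=5 [24,33)=4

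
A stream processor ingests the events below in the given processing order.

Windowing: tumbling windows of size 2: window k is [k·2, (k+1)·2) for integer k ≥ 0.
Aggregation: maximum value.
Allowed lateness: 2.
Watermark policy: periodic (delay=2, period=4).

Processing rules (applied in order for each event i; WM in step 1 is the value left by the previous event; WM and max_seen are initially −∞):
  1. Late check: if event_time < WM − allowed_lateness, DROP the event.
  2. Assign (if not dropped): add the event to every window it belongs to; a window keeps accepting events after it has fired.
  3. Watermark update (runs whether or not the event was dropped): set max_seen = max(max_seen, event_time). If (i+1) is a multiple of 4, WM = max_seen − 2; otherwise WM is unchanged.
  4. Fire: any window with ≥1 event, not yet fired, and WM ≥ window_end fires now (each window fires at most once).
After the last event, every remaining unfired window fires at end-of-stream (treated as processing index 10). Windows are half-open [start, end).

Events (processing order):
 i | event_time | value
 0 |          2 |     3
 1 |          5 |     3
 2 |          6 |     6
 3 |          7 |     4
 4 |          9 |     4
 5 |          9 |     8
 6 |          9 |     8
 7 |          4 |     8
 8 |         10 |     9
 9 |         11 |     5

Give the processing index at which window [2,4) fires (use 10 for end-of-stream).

3

i=0 t=2 v=3: → [2,4); WM=−∞
i=1 t=5 v=3: → [4,6); WM=−∞
i=2 t=6 v=6: → [6,8); WM=−∞
i=3 t=7 v=4: → [6,8); WM=5; [2,4) fires=3
i=4 t=9 v=4: → [8,10); WM=5
i=5 t=9 v=8: → [8,10); WM=5
i=6 t=9 v=8: → [8,10); WM=5
i=7 t=4 v=8: → [4,6); WM=7; [4,6) fires=8
i=8 t=10 v=9: → [10,12); WM=7
i=9 t=11 v=5: → [10,12); WM=7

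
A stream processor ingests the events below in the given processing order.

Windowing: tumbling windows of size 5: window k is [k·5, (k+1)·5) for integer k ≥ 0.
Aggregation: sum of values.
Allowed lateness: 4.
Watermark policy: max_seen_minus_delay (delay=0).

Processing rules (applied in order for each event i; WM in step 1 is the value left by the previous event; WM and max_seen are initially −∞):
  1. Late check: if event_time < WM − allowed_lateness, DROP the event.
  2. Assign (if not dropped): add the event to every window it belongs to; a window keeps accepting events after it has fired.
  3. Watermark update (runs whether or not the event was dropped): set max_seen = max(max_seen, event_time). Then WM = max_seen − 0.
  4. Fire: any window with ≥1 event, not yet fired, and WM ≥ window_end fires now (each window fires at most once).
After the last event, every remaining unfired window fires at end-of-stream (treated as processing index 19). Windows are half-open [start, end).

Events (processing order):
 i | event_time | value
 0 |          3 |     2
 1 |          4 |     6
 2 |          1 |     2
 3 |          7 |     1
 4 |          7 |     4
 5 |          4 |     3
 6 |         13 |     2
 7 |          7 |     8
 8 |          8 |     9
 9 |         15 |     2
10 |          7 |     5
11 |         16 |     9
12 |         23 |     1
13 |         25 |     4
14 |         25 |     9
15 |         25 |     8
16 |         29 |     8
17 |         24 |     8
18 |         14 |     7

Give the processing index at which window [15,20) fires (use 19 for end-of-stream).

12

i=0 t=3 v=2: → [0,5); WM=3
i=1 t=4 v=6: → [0,5); WM=4
i=2 t=1 v=2: → [0,5); WM=4
i=3 t=7 v=1: → [5,10); WM=7; [0,5) fires=10
i=4 t=7 v=4: → [5,10); WM=7
i=5 t=4 v=3: → [0,5); WM=7
i=6 t=13 v=2: → [10,15); WM=13; [5,10) fires=5
i=7 t=7 v=8: DROP (t<13-4); WM=13
i=8 t=8 v=9: DROP (t<13-4); WM=13
i=9 t=15 v=2: → [15,20); WM=15; [10,15) fires=2
i=10 t=7 v=5: DROP (t<15-4); WM=15
i=11 t=16 v=9: → [15,20); WM=16
i=12 t=23 v=1: → [20,25); WM=23; [15,20) fires=11
i=13 t=25 v=4: → [25,30); WM=25; [20,25) fires=1
i=14 t=25 v=9: → [25,30); WM=25
i=15 t=25 v=8: → [25,30); WM=25
i=16 t=29 v=8: → [25,30); WM=29
i=17 t=24 v=8: DROP (t<29-4); WM=29
i=18 t=14 v=7: DROP (t<29-4); WM=29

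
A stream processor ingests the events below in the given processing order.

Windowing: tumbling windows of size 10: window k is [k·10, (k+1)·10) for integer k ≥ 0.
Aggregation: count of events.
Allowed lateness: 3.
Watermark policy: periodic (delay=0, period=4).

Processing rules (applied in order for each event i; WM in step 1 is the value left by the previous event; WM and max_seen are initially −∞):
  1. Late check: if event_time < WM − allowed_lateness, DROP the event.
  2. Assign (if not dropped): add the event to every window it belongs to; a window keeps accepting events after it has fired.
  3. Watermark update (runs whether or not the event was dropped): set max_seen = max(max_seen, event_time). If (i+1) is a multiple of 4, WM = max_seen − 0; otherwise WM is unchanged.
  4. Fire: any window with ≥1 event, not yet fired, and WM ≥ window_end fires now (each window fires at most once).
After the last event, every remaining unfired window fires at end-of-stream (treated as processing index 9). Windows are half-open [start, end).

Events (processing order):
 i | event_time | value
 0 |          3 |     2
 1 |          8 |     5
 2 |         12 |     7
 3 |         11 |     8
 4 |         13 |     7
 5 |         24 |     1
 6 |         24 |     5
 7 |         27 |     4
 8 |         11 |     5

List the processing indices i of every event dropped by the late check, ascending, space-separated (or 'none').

8

i=0 t=3 v=2: → [0,10); WM=−∞
i=1 t=8 v=5: → [0,10); WM=−∞
i=2 t=12 v=7: → [10,20); WM=−∞
i=3 t=11 v=8: → [10,20); WM=12; [0,10) fires=2
i=4 t=13 v=7: → [10,20); WM=12
i=5 t=24 v=1: → [20,30); WM=12
i=6 t=24 v=5: → [20,30); WM=12
i=7 t=27 v=4: → [20,30); WM=27; [10,20) fires=3
i=8 t=11 v=5: DROP (t<27-3); WM=27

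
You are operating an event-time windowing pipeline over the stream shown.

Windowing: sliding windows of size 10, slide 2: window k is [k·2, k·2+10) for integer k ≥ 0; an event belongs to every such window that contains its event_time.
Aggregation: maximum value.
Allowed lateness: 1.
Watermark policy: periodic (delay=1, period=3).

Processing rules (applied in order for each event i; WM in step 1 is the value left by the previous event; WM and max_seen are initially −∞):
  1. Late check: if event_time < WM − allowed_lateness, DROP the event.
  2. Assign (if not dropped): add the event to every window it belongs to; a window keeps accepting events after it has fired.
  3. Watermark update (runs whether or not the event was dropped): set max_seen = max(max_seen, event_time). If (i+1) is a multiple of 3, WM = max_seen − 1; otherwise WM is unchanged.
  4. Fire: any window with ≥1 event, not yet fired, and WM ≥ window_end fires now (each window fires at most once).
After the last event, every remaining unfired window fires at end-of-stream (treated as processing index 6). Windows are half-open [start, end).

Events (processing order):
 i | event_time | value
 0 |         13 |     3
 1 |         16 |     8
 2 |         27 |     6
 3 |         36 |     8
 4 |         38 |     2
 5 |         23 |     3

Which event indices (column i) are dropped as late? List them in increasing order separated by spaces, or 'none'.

5

i=0 t=13 v=3: → [12,22),[10,20),[8,18),[6,16),[4,14); WM=−∞
i=1 t=16 v=8: → [16,26),[14,24),[12,22),[10,20),[8,18); WM=−∞
i=2 t=27 v=6: → [26,36),[24,34),[22,32),[20,30),[18,28); WM=26; [4,14) fires=3 [6,16) fires=3 [8,18) fires=8 [10,20) fires=8 [12,22) fires=8 [14,24) fires=8 [16,26) fires=8
i=3 t=36 v=8: → [36,46),[34,44),[32,42),[30,40),[28,38); WM=26
i=4 t=38 v=2: → [38,48),[36,46),[34,44),[32,42),[30,40); WM=26
i=5 t=23 v=3: DROP (t<26-1); WM=37; [18,28) fires=6 [20,30) fires=6 [22,32) fires=6 [24,34) fires=6 [26,36) fires=6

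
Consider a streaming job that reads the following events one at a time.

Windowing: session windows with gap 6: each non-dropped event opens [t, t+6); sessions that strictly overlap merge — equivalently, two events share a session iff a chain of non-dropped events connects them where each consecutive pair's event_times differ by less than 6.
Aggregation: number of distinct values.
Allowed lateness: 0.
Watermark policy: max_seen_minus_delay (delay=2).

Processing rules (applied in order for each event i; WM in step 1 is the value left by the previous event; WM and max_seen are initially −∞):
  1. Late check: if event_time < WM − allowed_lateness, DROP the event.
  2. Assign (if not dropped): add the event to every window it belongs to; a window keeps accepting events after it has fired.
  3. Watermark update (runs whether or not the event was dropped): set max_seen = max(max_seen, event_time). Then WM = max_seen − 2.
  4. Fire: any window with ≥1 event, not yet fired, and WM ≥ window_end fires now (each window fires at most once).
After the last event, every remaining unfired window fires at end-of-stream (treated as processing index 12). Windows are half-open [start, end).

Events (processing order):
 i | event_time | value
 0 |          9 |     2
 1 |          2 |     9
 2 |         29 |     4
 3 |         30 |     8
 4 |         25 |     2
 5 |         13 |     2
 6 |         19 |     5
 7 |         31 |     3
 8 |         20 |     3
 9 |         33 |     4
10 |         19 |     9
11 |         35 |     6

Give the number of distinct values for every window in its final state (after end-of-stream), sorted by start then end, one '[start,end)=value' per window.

i=0 t=9 v=2: → [9,15); WM=7
i=1 t=2 v=9: DROP (t<7-0); WM=7
i=2 t=29 v=4: → [29,35); WM=27
i=3 t=30 v=8: → [29,36); WM=28
i=4 t=25 v=2: DROP (t<28-0); WM=28
i=5 t=13 v=2: DROP (t<28-0); WM=28
i=6 t=19 v=5: DROP (t<28-0); WM=28
i=7 t=31 v=3: → [29,37); WM=29
i=8 t=20 v=3: DROP (t<29-0); WM=29
i=9 t=33 v=4: → [29,39); WM=31
i=10 t=19 v=9: DROP (t<31-0); WM=31
i=11 t=35 v=6: → [29,41); WM=33

[9,15)=1 [29,41)=4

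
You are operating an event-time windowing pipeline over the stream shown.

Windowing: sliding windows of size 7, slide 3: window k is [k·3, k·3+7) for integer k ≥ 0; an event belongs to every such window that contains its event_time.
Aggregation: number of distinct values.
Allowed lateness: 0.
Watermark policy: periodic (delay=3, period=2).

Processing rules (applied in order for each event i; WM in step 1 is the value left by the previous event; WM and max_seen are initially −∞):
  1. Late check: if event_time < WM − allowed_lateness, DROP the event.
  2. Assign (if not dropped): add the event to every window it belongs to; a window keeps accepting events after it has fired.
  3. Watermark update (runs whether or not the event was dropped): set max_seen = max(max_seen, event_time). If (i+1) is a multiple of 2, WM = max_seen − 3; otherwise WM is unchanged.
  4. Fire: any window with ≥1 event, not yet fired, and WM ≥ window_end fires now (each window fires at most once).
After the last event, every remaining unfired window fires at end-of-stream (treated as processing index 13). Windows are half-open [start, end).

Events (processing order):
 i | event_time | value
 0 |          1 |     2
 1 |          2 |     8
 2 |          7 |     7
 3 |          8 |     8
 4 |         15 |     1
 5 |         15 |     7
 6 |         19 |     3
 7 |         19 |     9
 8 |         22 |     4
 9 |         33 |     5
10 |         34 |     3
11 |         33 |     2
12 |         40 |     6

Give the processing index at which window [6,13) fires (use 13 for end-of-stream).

7

i=0 t=1 v=2: → [0,7); WM=−∞
i=1 t=2 v=8: → [0,7); WM=-1
i=2 t=7 v=7: → [6,13),[3,10); WM=-1
i=3 t=8 v=8: → [6,13),[3,10); WM=5
i=4 t=15 v=1: → [15,22),[12,19),[9,16); WM=5
i=5 t=15 v=7: → [15,22),[12,19),[9,16); WM=12; [0,7) fires=2 [3,10) fires=2
i=6 t=19 v=3: → [18,25),[15,22); WM=12
i=7 t=19 v=9: → [18,25),[15,22); WM=16; [6,13) fires=2 [9,16) fires=2
i=8 t=22 v=4: → [21,28),[18,25); WM=16
i=9 t=33 v=5: → [33,40),[30,37),[27,34); WM=30; [12,19) fires=2 [15,22) fires=4 [18,25) fires=3 [21,28) fires=1
i=10 t=34 v=3: → [33,40),[30,37); WM=30
i=11 t=33 v=2: → [33,40),[30,37),[27,34); WM=31
i=12 t=40 v=6: → [39,46),[36,43); WM=31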